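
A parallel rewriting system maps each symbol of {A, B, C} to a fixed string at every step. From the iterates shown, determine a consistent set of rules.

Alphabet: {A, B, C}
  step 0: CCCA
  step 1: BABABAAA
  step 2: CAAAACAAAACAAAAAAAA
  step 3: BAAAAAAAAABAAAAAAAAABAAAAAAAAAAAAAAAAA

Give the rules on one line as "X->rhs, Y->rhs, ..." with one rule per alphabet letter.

A->AA, B->CAA, C->BA

  step 2 ⇒ step 3: CAAAACAAAACAAAAAAAA ⇒ BA·AA·AA·AA·AA·BA·AA·AA·AA·AA·BA·AA·AA·AA·AA·AA·AA·AA·AA
    A ↦ AA
    C ↦ BA
  step 1 ⇒ step 2: BABABAAA ⇒ CAA·AA·CAA·AA·CAA·AA·AA·AA
    B ↦ CAA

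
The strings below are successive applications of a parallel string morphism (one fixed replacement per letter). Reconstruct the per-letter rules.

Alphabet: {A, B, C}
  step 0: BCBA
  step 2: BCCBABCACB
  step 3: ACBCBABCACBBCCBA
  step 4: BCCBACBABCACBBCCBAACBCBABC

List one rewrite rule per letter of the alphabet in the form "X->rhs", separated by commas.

A->BC, B->A, C->CB

  step 3 ⇒ step 4: ACBCBABCACBBCCBA ⇒ BC·CB·A·CB·A·BC·A·CB·BC·CB·A·A·CB·CB·A·BC
    A ↦ BC
    B ↦ A
    C ↦ CB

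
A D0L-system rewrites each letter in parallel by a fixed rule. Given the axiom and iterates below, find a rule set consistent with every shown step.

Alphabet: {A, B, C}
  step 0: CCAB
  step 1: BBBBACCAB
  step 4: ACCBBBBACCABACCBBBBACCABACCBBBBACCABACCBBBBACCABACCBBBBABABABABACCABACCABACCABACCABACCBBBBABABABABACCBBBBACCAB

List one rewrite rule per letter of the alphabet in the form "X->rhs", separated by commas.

  step 0 ⇒ step 1: CCAB ⇒ BB·BB·ACC·AB
    A ↦ ACC
    B ↦ AB
    C ↦ BB

A->ACC, B->AB, C->BB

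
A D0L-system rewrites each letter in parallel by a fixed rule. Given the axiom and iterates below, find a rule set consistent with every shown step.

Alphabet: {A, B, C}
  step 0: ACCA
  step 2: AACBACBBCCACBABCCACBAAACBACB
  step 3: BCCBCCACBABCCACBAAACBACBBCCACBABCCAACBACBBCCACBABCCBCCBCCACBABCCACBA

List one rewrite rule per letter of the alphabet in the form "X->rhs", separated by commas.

A->BCC, B->A, C->ACB

  step 2 ⇒ step 3: AACBACBBCCACBABCCACBAAACBACB ⇒ BCC·BCC·ACB·A·BCC·ACB·A·A·ACB·ACB·BCC·ACB·A·BCC·A·ACB·ACB·BCC·ACB·A·BCC·BCC·BCC·ACB·A·BCC·ACB·A
    A ↦ BCC
    B ↦ A
    C ↦ ACB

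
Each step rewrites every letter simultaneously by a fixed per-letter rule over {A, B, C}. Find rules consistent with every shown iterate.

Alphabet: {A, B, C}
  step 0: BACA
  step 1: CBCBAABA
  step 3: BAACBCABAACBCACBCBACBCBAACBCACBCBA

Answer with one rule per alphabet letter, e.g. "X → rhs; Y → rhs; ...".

  step 0 ⇒ step 1: BACA ⇒ CBC·BA·A·BA
    A ↦ BA
    B ↦ CBC
    C ↦ A

A->BA, B->CBC, C->A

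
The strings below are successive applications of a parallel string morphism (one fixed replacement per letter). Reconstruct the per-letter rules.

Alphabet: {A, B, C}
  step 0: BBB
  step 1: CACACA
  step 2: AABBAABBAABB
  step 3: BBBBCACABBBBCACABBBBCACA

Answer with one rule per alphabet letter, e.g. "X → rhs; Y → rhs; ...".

A->BB, B->CA, C->AA

  step 2 ⇒ step 3: AABBAABBAABB ⇒ BB·BB·CA·CA·BB·BB·CA·CA·BB·BB·CA·CA
    A ↦ BB
    B ↦ CA
  step 1 ⇒ step 2: CACACA ⇒ AA·BB·AA·BB·AA·BB
    C ↦ AA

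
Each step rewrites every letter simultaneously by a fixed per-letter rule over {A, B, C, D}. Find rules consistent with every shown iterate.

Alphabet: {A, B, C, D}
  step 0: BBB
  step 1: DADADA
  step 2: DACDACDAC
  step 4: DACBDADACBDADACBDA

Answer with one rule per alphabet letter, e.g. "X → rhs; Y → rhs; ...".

A->C, B->DA, C->B, D->DA

  step 1 ⇒ step 2: DADADA ⇒ DA·C·DA·C·DA·C
    A ↦ C
    D ↦ DA
  step 0 ⇒ step 1: BBB ⇒ DA·DA·DA
    B ↦ DA
    C ↦ B  (constrained at step 2)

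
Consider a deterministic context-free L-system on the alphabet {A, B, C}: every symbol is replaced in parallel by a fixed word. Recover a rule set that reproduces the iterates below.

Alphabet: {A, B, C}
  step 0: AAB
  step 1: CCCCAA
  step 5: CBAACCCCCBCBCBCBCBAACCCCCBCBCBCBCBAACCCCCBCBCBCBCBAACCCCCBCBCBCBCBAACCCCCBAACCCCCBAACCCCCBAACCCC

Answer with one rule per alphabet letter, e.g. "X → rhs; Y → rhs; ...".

A->CC, B->AA, C->CB

  step 0 ⇒ step 1: AAB ⇒ CC·CC·AA
    A ↦ CC
    B ↦ AA
    C ↦ CB  (constrained at step 1)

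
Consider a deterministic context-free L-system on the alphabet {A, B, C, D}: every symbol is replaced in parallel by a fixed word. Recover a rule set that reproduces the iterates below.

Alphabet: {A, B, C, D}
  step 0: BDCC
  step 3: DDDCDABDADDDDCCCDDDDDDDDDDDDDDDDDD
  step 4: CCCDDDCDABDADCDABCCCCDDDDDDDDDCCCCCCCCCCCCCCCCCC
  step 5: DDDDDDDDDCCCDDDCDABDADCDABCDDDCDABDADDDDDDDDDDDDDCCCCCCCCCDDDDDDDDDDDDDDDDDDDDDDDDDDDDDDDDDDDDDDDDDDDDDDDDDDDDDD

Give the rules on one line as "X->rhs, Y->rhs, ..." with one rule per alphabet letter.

A->DAB, B->DAD, C->DDD, D->C

  step 4 ⇒ step 5: CCCDDDCDABDADCDABCCCCDDDDDDDDDCCCCCCCCCCCCCCCCCC ⇒ DDD·DDD·DDD·C·C·C·DDD·C·DAB·DAD·C·DAB·C·DDD·C·DAB·DAD·DDD·DDD·DDD·DDD·C·C·C·C·C·C·C·C·C·DDD·DDD·DDD·DDD·DDD·DDD·DDD·DDD·DDD·DDD·DDD·DDD·DDD·DDD·DDD·DDD·DDD·DDD
    A ↦ DAB
    B ↦ DAD
    C ↦ DDD
    D ↦ C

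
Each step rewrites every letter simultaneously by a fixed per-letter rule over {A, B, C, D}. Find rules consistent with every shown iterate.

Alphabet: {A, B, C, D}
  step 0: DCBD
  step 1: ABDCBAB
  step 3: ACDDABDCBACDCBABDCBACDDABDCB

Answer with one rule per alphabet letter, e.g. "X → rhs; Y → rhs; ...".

  step 0 ⇒ step 1: DCBD ⇒ AB·D·CB·AB
    B ↦ CB
    C ↦ D
    D ↦ AB
    A ↦ ACD  (constrained at step 1)

A->ACD, B->CB, C->D, D->AB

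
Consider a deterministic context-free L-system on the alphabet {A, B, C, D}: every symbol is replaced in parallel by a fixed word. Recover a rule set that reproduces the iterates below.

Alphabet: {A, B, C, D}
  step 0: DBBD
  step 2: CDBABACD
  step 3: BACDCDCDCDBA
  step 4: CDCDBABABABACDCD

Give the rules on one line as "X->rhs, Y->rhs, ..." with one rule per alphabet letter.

A->CD, B->CD, C->B, D->A

  step 3 ⇒ step 4: BACDCDCDCDBA ⇒ CD·CD·B·A·B·A·B·A·B·A·CD·CD
    A ↦ CD
    B ↦ CD
    C ↦ B
    D ↦ A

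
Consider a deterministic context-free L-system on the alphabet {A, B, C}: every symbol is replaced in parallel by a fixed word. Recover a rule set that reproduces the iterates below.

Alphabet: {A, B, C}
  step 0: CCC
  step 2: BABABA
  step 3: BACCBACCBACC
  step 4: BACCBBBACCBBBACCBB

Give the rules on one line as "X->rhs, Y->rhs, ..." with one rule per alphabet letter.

  step 3 ⇒ step 4: BACCBACCBACC ⇒ BA·CC·B·B·BA·CC·B·B·BA·CC·B·B
    A ↦ CC
    B ↦ BA
    C ↦ B

A->CC, B->BA, C->B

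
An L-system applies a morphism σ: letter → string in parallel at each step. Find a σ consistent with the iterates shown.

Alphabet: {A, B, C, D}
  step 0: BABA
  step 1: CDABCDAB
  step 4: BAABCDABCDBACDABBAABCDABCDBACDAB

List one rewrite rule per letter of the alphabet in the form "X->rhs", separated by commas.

  step 0 ⇒ step 1: BABA ⇒ CD·AB·CD·AB
    A ↦ AB
    B ↦ CD
    C ↦ B  (constrained at step 1)
    D ↦ A  (constrained at step 1)

A->AB, B->CD, C->B, D->A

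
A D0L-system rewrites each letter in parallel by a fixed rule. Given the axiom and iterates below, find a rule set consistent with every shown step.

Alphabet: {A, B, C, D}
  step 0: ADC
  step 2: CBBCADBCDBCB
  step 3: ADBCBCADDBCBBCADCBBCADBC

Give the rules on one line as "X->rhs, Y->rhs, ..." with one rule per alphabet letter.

A->DB, B->BC, C->AD, D->CB

  step 2 ⇒ step 3: CBBCADBCDBCB ⇒ AD·BC·BC·AD·DB·CB·BC·AD·CB·BC·AD·BC
    A ↦ DB
    B ↦ BC
    C ↦ AD
    D ↦ CB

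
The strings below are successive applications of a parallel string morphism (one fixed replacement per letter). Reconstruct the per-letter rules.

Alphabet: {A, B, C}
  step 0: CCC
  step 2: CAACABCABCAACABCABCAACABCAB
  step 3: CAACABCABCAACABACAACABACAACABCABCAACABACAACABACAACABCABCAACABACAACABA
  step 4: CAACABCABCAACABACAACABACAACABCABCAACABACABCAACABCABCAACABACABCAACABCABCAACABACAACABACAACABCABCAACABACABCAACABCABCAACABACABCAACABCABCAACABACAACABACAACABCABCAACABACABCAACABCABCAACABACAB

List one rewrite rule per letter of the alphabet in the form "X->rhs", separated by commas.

  step 3 ⇒ step 4: CAACABCABCAACABACAACABACAACABCABCAACABACAACABACAACABCABCAACABACAACABA ⇒ CAA·CAB·CAB·CAA·CAB·A·CAA·CAB·A·CAA·CAB·CAB·CAA·CAB·A·CAB·CAA·CAB·CAB·CAA·CAB·A·CAB·CAA·CAB·CAB·CAA·CAB·A·CAA·CAB·A·CAA·CAB·CAB·CAA·CAB·A·CAB·CAA·CAB·CAB·CAA·CAB·A·CAB·CAA·CAB·CAB·CAA·CAB·A·CAA·CAB·A·CAA·CAB·CAB·CAA·CAB·A·CAB·CAA·CAB·CAB·CAA·CAB·A·CAB
    A ↦ CAB
    B ↦ A
    C ↦ CAA

A->CAB, B->A, C->CAA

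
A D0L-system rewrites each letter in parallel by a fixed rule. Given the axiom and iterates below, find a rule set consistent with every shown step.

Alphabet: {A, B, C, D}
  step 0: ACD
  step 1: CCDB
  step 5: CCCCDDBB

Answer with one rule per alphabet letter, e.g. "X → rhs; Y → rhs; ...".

  step 0 ⇒ step 1: ACD ⇒ CC·D·B
    A ↦ CC
    C ↦ D
    D ↦ B
    B ↦ A  (constrained at step 1)

A->CC, B->A, C->D, D->B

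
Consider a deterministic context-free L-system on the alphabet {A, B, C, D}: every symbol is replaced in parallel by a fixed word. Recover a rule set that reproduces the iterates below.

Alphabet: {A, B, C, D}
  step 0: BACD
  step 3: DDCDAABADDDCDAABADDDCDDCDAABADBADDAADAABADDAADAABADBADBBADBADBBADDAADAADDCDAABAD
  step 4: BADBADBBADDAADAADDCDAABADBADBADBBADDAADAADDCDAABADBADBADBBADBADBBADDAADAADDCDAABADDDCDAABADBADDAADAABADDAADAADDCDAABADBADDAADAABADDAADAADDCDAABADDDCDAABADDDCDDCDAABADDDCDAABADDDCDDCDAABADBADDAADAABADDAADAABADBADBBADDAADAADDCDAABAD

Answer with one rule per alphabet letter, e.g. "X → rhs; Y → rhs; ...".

  step 3 ⇒ step 4: DDCDAABADDDCDAABADDDCDDCDAABADBADDAADAABADDAADAABADBADBBADBADBBADDAADAADDCDAABAD ⇒ BAD·BAD·B·BAD·DAA·DAA·DDC·DAA·BAD·BAD·BAD·B·BAD·DAA·DAA·DDC·DAA·BAD·BAD·BAD·B·BAD·BAD·B·BAD·DAA·DAA·DDC·DAA·BAD·DDC·DAA·BAD·BAD·DAA·DAA·BAD·DAA·DAA·DDC·DAA·BAD·BAD·DAA·DAA·BAD·DAA·DAA·DDC·DAA·BAD·DDC·DAA·BAD·DDC·DDC·DAA·BAD·DDC·DAA·BAD·DDC·DDC·DAA·BAD·BAD·DAA·DAA·BAD·DAA·DAA·BAD·BAD·B·BAD·DAA·DAA·DDC·DAA·BAD
    A ↦ DAA
    B ↦ DDC
    C ↦ B
    D ↦ BAD

A->DAA, B->DDC, C->B, D->BAD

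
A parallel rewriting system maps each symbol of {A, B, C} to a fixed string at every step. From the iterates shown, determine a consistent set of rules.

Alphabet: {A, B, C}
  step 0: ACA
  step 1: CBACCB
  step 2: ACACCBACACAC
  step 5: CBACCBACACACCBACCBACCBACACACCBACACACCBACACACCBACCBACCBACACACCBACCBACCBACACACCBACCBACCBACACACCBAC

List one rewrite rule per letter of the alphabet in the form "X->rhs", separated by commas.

A->CB, B->AC, C->AC

  step 1 ⇒ step 2: CBACCB ⇒ AC·AC·CB·AC·AC·AC
    A ↦ CB
    B ↦ AC
    C ↦ AC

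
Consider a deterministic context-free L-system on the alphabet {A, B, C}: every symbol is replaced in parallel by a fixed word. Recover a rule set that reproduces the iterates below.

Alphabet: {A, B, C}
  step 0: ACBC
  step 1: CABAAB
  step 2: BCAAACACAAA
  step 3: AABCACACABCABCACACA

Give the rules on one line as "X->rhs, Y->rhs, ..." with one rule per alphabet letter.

  step 2 ⇒ step 3: BCAAACACAAA ⇒ AA·B·CA·CA·CA·B·CA·B·CA·CA·CA
    A ↦ CA
    B ↦ AA
    C ↦ B

A->CA, B->AA, C->B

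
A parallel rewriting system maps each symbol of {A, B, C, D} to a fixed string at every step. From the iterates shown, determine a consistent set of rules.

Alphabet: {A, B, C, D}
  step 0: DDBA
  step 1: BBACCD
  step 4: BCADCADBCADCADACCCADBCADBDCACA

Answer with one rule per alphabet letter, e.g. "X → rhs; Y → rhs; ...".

  step 0 ⇒ step 1: DDBA ⇒ B·B·ACC·D
    A ↦ D
    B ↦ ACC
    D ↦ B
    C ↦ CA  (constrained at step 1)

A->D, B->ACC, C->CA, D->B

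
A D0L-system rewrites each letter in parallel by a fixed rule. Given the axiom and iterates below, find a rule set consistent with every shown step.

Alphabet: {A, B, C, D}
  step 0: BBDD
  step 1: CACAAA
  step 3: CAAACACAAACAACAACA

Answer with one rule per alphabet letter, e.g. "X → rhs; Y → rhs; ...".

  step 0 ⇒ step 1: BBDD ⇒ CA·CA·A·A
    B ↦ CA
    D ↦ A
    A ↦ DB  (constrained at step 1)
    C ↦ BD  (constrained at step 1)

A->DB, B->CA, C->BD, D->A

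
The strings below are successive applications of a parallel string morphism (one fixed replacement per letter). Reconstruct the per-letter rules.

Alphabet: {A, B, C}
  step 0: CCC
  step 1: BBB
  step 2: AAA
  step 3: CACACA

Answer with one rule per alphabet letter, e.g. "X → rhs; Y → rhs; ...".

  step 2 ⇒ step 3: AAA ⇒ CA·CA·CA
    A ↦ CA
  step 1 ⇒ step 2: BBB ⇒ A·A·A
    B ↦ A
  step 0 ⇒ step 1: CCC ⇒ B·B·B
    C ↦ B

A->CA, B->A, C->B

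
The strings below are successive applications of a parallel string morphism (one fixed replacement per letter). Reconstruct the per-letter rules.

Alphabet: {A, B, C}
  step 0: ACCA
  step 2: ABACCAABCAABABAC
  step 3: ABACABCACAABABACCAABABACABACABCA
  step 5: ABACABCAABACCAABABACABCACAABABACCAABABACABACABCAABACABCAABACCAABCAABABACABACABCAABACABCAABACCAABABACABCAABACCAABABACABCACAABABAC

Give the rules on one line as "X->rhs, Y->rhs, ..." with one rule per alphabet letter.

  step 2 ⇒ step 3: ABACCAABCAABABAC ⇒ AB·AC·AB·CA·CA·AB·AB·AC·CA·AB·AB·AC·AB·AC·AB·CA
    A ↦ AB
    B ↦ AC
    C ↦ CA

A->AB, B->AC, C->CA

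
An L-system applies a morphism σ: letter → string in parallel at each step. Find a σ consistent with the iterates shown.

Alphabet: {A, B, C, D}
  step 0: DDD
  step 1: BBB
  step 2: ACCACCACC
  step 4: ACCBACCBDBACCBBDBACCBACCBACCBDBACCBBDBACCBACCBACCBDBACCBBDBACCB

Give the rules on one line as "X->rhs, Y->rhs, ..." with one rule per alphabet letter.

A->BDB, B->ACC, C->ABD, D->B

  step 1 ⇒ step 2: BBB ⇒ ACC·ACC·ACC
    B ↦ ACC
    A ↦ BDB  (constrained at step 2)
    C ↦ ABD  (constrained at step 2)
  step 0 ⇒ step 1: DDD ⇒ B·B·B
    D ↦ B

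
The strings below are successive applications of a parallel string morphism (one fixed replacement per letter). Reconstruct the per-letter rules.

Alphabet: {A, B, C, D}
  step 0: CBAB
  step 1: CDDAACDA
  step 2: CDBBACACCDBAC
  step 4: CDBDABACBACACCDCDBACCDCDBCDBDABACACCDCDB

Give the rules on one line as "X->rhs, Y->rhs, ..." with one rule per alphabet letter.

A->AC, B->DA, C->CD, D->B

  step 1 ⇒ step 2: CDDAACDA ⇒ CD·B·B·AC·AC·CD·B·AC
    A ↦ AC
    C ↦ CD
    D ↦ B
  step 0 ⇒ step 1: CBAB ⇒ CD·DA·AC·DA
    B ↦ DA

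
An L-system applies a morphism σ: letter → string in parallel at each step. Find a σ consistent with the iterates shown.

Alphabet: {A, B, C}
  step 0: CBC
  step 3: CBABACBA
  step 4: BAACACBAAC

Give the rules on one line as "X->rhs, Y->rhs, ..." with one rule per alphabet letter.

  step 3 ⇒ step 4: CBABACBA ⇒ BA·A·C·A·C·BA·A·C
    A ↦ C
    B ↦ A
    C ↦ BA

A->C, B->A, C->BA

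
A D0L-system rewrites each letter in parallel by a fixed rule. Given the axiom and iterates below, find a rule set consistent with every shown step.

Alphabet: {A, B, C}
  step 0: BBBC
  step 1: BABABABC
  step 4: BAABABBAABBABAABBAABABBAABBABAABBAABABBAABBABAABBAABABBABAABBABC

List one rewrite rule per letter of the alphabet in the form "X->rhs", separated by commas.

A->AB, B->BA, C->BC

  step 0 ⇒ step 1: BBBC ⇒ BA·BA·BA·BC
    B ↦ BA
    C ↦ BC
    A ↦ AB  (constrained at step 1)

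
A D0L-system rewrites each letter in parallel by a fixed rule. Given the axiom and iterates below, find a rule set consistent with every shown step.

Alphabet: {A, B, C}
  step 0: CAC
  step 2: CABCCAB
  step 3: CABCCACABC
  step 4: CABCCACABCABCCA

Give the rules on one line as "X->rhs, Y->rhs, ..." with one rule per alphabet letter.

A->B, B->C, C->CA

  step 3 ⇒ step 4: CABCCACABC ⇒ CA·B·C·CA·CA·B·CA·B·C·CA
    A ↦ B
    B ↦ C
    C ↦ CA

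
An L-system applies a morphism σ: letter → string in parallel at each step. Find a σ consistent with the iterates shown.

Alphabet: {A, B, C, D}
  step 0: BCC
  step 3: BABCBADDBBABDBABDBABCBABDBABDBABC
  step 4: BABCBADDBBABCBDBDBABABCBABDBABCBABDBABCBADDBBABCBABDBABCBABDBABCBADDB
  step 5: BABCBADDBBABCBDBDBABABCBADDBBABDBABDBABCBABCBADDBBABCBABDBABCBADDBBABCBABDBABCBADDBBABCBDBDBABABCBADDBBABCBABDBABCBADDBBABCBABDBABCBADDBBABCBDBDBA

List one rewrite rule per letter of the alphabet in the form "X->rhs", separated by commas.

  step 4 ⇒ step 5: BABCBADDBBABCBDBDBABABCBABDBABCBABDBABCBADDBBABCBABDBABCBABDBABCBADDB ⇒ BA·BC·BA·DDB·BA·BC·BD·BD·BA·BA·BC·BA·DDB·BA·BD·BA·BD·BA·BC·BA·BC·BA·DDB·BA·BC·BA·BD·BA·BC·BA·DDB·BA·BC·BA·BD·BA·BC·BA·DDB·BA·BC·BD·BD·BA·BA·BC·BA·DDB·BA·BC·BA·BD·BA·BC·BA·DDB·BA·BC·BA·BD·BA·BC·BA·DDB·BA·BC·BD·BD·BA
    A ↦ BC
    B ↦ BA
    C ↦ DDB
    D ↦ BD

A->BC, B->BA, C->DDB, D->BD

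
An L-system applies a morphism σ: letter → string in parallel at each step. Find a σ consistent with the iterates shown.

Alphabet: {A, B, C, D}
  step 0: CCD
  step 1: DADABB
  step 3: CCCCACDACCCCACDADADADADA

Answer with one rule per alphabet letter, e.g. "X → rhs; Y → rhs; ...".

A->AC, B->CC, C->DA, D->BB

  step 0 ⇒ step 1: CCD ⇒ DA·DA·BB
    C ↦ DA
    D ↦ BB
    A ↦ AC  (constrained at step 1)
    B ↦ CC  (constrained at step 1)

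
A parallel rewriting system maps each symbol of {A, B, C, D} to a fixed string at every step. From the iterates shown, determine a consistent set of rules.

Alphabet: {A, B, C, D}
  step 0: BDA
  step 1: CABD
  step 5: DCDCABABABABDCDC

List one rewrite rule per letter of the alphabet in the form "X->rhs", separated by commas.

  step 0 ⇒ step 1: BDA ⇒ C·AB·D
    A ↦ D
    B ↦ C
    D ↦ AB
    C ↦ AB  (constrained at step 1)

A->D, B->C, C->AB, D->AB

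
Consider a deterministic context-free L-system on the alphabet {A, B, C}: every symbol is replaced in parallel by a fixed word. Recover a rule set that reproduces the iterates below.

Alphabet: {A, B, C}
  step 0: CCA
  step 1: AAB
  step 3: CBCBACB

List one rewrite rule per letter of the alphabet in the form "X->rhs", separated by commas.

  step 0 ⇒ step 1: CCA ⇒ A·A·B
    A ↦ B
    C ↦ A
    B ↦ CB  (constrained at step 1)

A->B, B->CB, C->A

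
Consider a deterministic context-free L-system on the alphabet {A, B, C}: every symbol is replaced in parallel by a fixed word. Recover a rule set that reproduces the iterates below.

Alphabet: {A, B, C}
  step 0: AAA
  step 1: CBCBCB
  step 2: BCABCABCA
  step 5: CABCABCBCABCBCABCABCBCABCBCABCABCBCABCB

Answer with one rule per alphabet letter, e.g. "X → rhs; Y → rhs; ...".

  step 1 ⇒ step 2: CBCBCB ⇒ B·CA·B·CA·B·CA
    B ↦ CA
    C ↦ B
  step 0 ⇒ step 1: AAA ⇒ CB·CB·CB
    A ↦ CB

A->CB, B->CA, C->B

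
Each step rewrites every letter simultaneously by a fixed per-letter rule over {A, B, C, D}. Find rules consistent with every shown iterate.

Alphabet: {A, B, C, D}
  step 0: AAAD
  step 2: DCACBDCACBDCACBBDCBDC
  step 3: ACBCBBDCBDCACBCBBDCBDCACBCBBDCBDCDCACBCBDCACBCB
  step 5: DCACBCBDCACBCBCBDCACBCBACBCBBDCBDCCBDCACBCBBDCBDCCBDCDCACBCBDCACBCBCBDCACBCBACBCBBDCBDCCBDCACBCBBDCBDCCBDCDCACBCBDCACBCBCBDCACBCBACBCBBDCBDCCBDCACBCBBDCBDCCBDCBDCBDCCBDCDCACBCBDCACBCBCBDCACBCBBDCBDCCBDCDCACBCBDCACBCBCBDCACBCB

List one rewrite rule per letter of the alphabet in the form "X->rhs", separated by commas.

  step 2 ⇒ step 3: DCACBDCACBDCACBBDCBDC ⇒ ACB·CB·BD·CB·DC·ACB·CB·BD·CB·DC·ACB·CB·BD·CB·DC·DC·ACB·CB·DC·ACB·CB
    A ↦ BD
    B ↦ DC
    C ↦ CB
    D ↦ ACB

A->BD, B->DC, C->CB, D->ACB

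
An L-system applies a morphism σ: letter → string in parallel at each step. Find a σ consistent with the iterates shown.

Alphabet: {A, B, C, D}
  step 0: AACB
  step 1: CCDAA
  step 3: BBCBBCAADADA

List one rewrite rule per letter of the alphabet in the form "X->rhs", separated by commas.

  step 0 ⇒ step 1: AACB ⇒ C·C·DA·A
    A ↦ C
    B ↦ A
    C ↦ DA
    D ↦ BB  (constrained at step 1)

A->C, B->A, C->DA, D->BB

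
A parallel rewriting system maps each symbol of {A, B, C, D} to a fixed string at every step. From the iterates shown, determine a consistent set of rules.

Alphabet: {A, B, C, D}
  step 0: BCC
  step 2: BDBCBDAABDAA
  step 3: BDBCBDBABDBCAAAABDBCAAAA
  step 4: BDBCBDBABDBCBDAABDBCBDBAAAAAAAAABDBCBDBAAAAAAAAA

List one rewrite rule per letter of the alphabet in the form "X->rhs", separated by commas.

  step 3 ⇒ step 4: BDBCBDBABDBCAAAABDBCAAAA ⇒ BD·BC·BD·BA·BD·BC·BD·AA·BD·BC·BD·BA·AA·AA·AA·AA·BD·BC·BD·BA·AA·AA·AA·AA
    A ↦ AA
    B ↦ BD
    C ↦ BA
    D ↦ BC

A->AA, B->BD, C->BA, D->BC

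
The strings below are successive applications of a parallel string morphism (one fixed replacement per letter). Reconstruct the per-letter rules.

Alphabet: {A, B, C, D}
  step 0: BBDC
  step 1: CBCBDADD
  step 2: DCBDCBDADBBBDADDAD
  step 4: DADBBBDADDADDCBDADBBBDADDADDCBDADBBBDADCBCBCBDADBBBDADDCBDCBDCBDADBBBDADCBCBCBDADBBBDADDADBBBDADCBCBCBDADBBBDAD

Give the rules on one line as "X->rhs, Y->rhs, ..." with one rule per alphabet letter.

A->BBB, B->CB, C->D, D->DAD

  step 1 ⇒ step 2: CBCBDADD ⇒ D·CB·D·CB·DAD·BBB·DAD·DAD
    A ↦ BBB
    B ↦ CB
    C ↦ D
    D ↦ DAD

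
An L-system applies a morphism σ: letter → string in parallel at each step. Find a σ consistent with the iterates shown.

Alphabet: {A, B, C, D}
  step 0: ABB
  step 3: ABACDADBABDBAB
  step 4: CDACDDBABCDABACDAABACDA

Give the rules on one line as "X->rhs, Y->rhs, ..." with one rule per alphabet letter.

A->CD, B->A, C->DB, D->AB

  step 3 ⇒ step 4: ABACDADBABDBAB ⇒ CD·A·CD·DB·AB·CD·AB·A·CD·A·AB·A·CD·A
    A ↦ CD
    B ↦ A
    C ↦ DB
    D ↦ AB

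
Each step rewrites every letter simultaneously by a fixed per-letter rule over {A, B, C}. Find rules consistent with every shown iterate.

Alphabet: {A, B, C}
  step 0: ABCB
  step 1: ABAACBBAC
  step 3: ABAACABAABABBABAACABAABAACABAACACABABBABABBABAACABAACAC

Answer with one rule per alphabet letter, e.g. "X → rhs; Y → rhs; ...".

A->ABA, B->AC, C->BB

  step 0 ⇒ step 1: ABCB ⇒ ABA·AC·BB·AC
    A ↦ ABA
    B ↦ AC
    C ↦ BB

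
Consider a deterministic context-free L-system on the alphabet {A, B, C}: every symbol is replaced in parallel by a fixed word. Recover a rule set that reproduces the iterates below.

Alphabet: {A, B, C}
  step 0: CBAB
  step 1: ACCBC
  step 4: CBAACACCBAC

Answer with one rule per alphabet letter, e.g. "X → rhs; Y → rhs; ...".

  step 0 ⇒ step 1: CBAB ⇒ A·C·CB·C
    A ↦ CB
    B ↦ C
    C ↦ A

A->CB, B->C, C->A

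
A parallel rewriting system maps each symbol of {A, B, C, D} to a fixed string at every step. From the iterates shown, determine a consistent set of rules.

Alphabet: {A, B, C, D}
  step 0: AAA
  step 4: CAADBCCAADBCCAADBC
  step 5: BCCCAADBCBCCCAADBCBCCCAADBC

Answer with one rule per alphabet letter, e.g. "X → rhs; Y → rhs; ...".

A->C, B->AD, C->BC, D->A

  step 4 ⇒ step 5: CAADBCCAADBCCAADBC ⇒ BC·C·C·A·AD·BC·BC·C·C·A·AD·BC·BC·C·C·A·AD·BC
    A ↦ C
    B ↦ AD
    C ↦ BC
    D ↦ A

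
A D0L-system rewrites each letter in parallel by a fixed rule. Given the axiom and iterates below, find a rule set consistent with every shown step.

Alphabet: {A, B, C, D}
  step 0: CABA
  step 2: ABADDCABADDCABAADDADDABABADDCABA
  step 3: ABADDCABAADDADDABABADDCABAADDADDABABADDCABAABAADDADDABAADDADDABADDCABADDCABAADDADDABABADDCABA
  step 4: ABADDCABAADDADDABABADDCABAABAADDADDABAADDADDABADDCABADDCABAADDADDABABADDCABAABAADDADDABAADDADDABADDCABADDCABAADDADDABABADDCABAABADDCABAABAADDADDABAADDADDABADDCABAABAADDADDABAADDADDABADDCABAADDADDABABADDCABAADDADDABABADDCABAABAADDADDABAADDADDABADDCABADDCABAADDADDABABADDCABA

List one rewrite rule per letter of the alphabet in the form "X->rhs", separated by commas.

  step 3 ⇒ step 4: ABADDCABAADDADDABABADDCABAADDADDABABADDCABAABAADDADDABAADDADDABADDCABADDCABAADDADDABABADDCABA ⇒ ABA·DDC·ABA·ADD·ADD·AB·ABA·DDC·ABA·ABA·ADD·ADD·ABA·ADD·ADD·ABA·DDC·ABA·DDC·ABA·ADD·ADD·AB·ABA·DDC·ABA·ABA·ADD·ADD·ABA·ADD·ADD·ABA·DDC·ABA·DDC·ABA·ADD·ADD·AB·ABA·DDC·ABA·ABA·DDC·ABA·ABA·ADD·ADD·ABA·ADD·ADD·ABA·DDC·ABA·ABA·ADD·ADD·ABA·ADD·ADD·ABA·DDC·ABA·ADD·ADD·AB·ABA·DDC·ABA·ADD·ADD·AB·ABA·DDC·ABA·ABA·ADD·ADD·ABA·ADD·ADD·ABA·DDC·ABA·DDC·ABA·ADD·ADD·AB·ABA·DDC·ABA
    A ↦ ABA
    B ↦ DDC
    C ↦ AB
    D ↦ ADD

A->ABA, B->DDC, C->AB, D->ADD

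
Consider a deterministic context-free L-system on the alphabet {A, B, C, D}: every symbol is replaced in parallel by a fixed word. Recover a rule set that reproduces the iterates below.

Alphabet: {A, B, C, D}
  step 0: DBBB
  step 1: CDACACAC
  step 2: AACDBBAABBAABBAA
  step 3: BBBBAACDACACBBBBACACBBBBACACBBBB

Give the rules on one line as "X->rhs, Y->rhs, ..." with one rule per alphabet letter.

A->BB, B->AC, C->AA, D->CD

  step 2 ⇒ step 3: AACDBBAABBAABBAA ⇒ BB·BB·AA·CD·AC·AC·BB·BB·AC·AC·BB·BB·AC·AC·BB·BB
    A ↦ BB
    B ↦ AC
    C ↦ AA
    D ↦ CD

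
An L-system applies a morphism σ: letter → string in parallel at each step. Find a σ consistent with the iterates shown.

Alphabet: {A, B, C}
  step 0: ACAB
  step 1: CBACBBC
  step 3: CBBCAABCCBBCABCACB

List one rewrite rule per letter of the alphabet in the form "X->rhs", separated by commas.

  step 0 ⇒ step 1: ACAB ⇒ CB·A·CB·BC
    A ↦ CB
    B ↦ BC
    C ↦ A

A->CB, B->BC, C->A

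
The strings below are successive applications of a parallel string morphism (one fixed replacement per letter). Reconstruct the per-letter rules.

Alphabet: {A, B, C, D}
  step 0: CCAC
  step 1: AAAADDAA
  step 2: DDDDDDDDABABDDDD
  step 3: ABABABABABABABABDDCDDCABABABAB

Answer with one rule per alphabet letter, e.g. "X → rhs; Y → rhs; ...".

  step 2 ⇒ step 3: DDDDDDDDABABDDDD ⇒ AB·AB·AB·AB·AB·AB·AB·AB·DD·C·DD·C·AB·AB·AB·AB
    A ↦ DD
    B ↦ C
    D ↦ AB
  step 0 ⇒ step 1: CCAC ⇒ AA·AA·DD·AA
    C ↦ AA

A->DD, B->C, C->AA, D->AB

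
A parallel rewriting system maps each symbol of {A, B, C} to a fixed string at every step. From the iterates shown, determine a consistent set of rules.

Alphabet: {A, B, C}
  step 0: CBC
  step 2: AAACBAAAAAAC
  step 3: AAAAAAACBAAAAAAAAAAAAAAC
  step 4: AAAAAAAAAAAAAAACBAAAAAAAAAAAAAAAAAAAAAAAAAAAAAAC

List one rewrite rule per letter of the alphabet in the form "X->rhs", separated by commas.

  step 3 ⇒ step 4: AAAAAAACBAAAAAAAAAAAAAAC ⇒ AA·AA·AA·AA·AA·AA·AA·AC·BA·AA·AA·AA·AA·AA·AA·AA·AA·AA·AA·AA·AA·AA·AA·AC
    A ↦ AA
    B ↦ BA
    C ↦ AC

A->AA, B->BA, C->AC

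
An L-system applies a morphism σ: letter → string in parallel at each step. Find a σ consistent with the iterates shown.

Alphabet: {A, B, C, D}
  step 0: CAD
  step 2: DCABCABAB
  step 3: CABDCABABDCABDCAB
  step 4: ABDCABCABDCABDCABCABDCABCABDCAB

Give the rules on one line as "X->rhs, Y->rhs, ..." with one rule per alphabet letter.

  step 3 ⇒ step 4: CABDCABABDCABDCAB ⇒ AB·DC·AB·C·AB·DC·AB·DC·AB·C·AB·DC·AB·C·AB·DC·AB
    A ↦ DC
    B ↦ AB
    C ↦ AB
    D ↦ C

A->DC, B->AB, C->AB, D->C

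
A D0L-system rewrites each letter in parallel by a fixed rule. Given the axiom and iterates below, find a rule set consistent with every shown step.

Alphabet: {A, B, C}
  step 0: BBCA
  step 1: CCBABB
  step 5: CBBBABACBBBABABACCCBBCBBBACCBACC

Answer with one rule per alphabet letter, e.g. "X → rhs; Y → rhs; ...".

A->BB, B->C, C->BA

  step 0 ⇒ step 1: BBCA ⇒ C·C·BA·BB
    A ↦ BB
    B ↦ C
    C ↦ BA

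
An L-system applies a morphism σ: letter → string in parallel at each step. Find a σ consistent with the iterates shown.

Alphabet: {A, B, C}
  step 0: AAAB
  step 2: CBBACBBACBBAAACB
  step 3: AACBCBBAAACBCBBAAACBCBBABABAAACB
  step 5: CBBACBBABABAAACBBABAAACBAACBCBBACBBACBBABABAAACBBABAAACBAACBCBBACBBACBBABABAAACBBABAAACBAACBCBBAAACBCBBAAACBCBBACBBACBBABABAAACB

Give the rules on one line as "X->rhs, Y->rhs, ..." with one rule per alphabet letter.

  step 2 ⇒ step 3: CBBACBBACBBAAACB ⇒ AA·CB·CB·BA·AA·CB·CB·BA·AA·CB·CB·BA·BA·BA·AA·CB
    A ↦ BA
    B ↦ CB
    C ↦ AA

A->BA, B->CB, C->AA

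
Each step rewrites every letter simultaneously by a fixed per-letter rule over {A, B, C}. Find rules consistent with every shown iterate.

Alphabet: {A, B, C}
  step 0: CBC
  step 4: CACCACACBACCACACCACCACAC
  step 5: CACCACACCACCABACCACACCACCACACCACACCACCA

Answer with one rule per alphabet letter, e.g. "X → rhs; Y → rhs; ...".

A->C, B->BA, C->CA

  step 4 ⇒ step 5: CACCACACBACCACACCACCACAC ⇒ CA·C·CA·CA·C·CA·C·CA·BA·C·CA·CA·C·CA·C·CA·CA·C·CA·CA·C·CA·C·CA
    A ↦ C
    B ↦ BA
    C ↦ CA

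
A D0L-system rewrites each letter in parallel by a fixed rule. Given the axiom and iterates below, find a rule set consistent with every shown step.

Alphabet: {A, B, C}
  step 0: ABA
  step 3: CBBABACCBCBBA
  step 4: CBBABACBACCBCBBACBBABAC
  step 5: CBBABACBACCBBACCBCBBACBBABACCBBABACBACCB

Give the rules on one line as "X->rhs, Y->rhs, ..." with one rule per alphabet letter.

  step 4 ⇒ step 5: CBBABACBACCBCBBACBBABAC ⇒ CB·BA·BA·C·BA·C·CB·BA·C·CB·CB·BA·CB·BA·BA·C·CB·BA·BA·C·BA·C·CB
    A ↦ C
    B ↦ BA
    C ↦ CB

A->C, B->BA, C->CB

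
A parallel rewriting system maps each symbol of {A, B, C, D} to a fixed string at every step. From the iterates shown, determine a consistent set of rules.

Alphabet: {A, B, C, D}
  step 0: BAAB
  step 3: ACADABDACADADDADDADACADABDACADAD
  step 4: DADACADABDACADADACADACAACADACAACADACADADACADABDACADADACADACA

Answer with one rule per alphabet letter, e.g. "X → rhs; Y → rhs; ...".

  step 3 ⇒ step 4: ACADABDACADADDADDADACADABDACADAD ⇒ D·A·D·ACA·D·ABD·ACA·D·A·D·ACA·D·ACA·ACA·D·ACA·ACA·D·ACA·D·A·D·ACA·D·ABD·ACA·D·A·D·ACA·D·ACA
    A ↦ D
    B ↦ ABD
    C ↦ A
    D ↦ ACA

A->D, B->ABD, C->A, D->ACA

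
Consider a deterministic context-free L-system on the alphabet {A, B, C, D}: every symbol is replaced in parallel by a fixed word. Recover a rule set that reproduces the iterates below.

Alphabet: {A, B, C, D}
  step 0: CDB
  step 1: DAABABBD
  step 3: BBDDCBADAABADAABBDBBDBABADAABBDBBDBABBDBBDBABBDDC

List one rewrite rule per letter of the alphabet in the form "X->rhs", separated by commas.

  step 0 ⇒ step 1: CDB ⇒ DAA·BA·BBD
    B ↦ BBD
    C ↦ DAA
    D ↦ BA
    A ↦ DC  (constrained at step 1)

A->DC, B->BBD, C->DAA, D->BA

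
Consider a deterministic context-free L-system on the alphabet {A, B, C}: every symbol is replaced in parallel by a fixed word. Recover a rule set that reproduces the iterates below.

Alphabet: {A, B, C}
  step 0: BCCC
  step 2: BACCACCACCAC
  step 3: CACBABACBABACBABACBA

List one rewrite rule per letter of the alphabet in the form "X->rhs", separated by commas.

  step 2 ⇒ step 3: BACCACCACCAC ⇒ CA·C·BA·BA·C·BA·BA·C·BA·BA·C·BA
    A ↦ C
    B ↦ CA
    C ↦ BA

A->C, B->CA, C->BA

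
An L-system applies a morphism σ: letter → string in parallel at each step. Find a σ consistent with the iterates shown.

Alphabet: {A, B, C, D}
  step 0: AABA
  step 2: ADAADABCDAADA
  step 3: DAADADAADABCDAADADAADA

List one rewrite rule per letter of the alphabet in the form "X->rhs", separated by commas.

  step 2 ⇒ step 3: ADAADABCDAADA ⇒ DA·A·DA·DA·A·DA·BC·DA·A·DA·DA·A·DA
    A ↦ DA
    B ↦ BC
    C ↦ DA
    D ↦ A

A->DA, B->BC, C->DA, D->A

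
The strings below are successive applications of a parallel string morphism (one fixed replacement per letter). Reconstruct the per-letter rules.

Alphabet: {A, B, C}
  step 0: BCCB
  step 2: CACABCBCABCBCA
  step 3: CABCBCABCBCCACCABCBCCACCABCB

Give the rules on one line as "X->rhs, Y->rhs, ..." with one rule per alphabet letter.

A->BCB, B->C, C->CA

  step 2 ⇒ step 3: CACABCBCABCBCA ⇒ CA·BCB·CA·BCB·C·CA·C·CA·BCB·C·CA·C·CA·BCB
    A ↦ BCB
    B ↦ C
    C ↦ CA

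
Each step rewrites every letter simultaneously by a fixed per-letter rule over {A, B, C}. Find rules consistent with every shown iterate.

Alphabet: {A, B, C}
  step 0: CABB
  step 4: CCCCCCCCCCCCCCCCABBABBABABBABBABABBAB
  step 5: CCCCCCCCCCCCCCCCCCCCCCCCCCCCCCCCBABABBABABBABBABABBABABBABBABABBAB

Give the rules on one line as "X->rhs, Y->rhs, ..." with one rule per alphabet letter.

A->B, B->AB, C->CC

  step 4 ⇒ step 5: CCCCCCCCCCCCCCCCABBABBABABBABBABABBAB ⇒ CC·CC·CC·CC·CC·CC·CC·CC·CC·CC·CC·CC·CC·CC·CC·CC·B·AB·AB·B·AB·AB·B·AB·B·AB·AB·B·AB·AB·B·AB·B·AB·AB·B·AB
    A ↦ B
    B ↦ AB
    C ↦ CC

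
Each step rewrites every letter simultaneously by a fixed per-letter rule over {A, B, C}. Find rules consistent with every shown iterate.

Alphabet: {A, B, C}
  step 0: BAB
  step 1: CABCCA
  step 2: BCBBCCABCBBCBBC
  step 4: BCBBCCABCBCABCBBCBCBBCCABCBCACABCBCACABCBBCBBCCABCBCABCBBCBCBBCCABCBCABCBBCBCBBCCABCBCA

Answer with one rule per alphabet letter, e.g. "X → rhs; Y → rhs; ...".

A->BC, B->CA, C->BCB

  step 1 ⇒ step 2: CABCCA ⇒ BCB·BC·CA·BCB·BCB·BC
    A ↦ BC
    B ↦ CA
    C ↦ BCB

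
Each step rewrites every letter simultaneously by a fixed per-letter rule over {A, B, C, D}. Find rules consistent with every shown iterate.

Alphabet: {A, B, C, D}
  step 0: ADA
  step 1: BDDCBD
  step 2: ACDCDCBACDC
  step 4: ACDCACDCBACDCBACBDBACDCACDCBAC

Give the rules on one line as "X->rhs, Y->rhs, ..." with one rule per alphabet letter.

A->BD, B->AC, C->B, D->DC

  step 1 ⇒ step 2: BDDCBD ⇒ AC·DC·DC·B·AC·DC
    B ↦ AC
    C ↦ B
    D ↦ DC
  step 0 ⇒ step 1: ADA ⇒ BD·DC·BD
    A ↦ BD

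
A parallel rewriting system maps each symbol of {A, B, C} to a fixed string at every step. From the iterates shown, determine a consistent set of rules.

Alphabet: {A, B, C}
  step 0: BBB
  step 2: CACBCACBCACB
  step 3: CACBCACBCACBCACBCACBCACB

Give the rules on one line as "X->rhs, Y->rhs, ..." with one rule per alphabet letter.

  step 2 ⇒ step 3: CACBCACBCACB ⇒ CA·CB·CA·CB·CA·CB·CA·CB·CA·CB·CA·CB
    A ↦ CB
    B ↦ CB
    C ↦ CA

A->CB, B->CB, C->CA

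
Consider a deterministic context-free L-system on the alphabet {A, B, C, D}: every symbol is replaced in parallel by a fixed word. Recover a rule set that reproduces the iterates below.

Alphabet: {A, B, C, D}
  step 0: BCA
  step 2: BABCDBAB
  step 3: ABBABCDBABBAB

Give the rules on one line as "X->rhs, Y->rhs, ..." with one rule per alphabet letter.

A->B, B->AB, C->CD, D->B

  step 2 ⇒ step 3: BABCDBAB ⇒ AB·B·AB·CD·B·AB·B·AB
    A ↦ B
    B ↦ AB
    C ↦ CD
    D ↦ B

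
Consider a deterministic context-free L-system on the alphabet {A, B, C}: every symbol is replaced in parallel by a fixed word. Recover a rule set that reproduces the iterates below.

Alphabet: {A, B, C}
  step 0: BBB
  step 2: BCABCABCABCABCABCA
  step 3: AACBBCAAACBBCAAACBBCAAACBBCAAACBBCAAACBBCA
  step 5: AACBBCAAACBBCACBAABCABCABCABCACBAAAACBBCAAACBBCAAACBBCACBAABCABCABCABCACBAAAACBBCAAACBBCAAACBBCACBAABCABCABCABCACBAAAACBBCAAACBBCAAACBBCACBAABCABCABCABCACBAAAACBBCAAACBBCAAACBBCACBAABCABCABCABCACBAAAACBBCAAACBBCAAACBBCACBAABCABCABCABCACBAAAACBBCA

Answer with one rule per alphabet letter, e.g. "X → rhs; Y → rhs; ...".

A->BCA, B->AA, C->CB

  step 2 ⇒ step 3: BCABCABCABCABCABCA ⇒ AA·CB·BCA·AA·CB·BCA·AA·CB·BCA·AA·CB·BCA·AA·CB·BCA·AA·CB·BCA
    A ↦ BCA
    B ↦ AA
    C ↦ CB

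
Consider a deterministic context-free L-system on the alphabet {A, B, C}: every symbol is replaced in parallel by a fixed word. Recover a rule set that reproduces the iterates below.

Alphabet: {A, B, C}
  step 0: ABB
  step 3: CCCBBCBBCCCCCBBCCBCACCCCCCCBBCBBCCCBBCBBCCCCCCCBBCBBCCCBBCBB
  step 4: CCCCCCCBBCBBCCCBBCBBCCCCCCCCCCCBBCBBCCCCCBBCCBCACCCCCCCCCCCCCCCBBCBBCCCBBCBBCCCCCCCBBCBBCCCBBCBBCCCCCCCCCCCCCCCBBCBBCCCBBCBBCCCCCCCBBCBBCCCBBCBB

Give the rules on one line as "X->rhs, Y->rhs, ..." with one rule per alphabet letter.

A->BCA, B->CBB, C->CC

  step 3 ⇒ step 4: CCCBBCBBCCCCCBBCCBCACCCCCCCBBCBBCCCBBCBBCCCCCCCBBCBBCCCBBCBB ⇒ CC·CC·CC·CBB·CBB·CC·CBB·CBB·CC·CC·CC·CC·CC·CBB·CBB·CC·CC·CBB·CC·BCA·CC·CC·CC·CC·CC·CC·CC·CBB·CBB·CC·CBB·CBB·CC·CC·CC·CBB·CBB·CC·CBB·CBB·CC·CC·CC·CC·CC·CC·CC·CBB·CBB·CC·CBB·CBB·CC·CC·CC·CBB·CBB·CC·CBB·CBB
    A ↦ BCA
    B ↦ CBB
    C ↦ CC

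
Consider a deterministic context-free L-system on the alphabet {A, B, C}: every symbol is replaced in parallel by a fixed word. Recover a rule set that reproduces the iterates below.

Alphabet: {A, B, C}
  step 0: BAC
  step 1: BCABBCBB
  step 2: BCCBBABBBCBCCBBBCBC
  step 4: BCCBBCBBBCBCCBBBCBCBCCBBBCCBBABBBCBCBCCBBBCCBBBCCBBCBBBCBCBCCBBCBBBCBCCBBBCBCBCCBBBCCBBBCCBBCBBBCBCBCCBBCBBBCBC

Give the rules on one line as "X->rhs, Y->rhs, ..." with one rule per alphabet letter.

  step 1 ⇒ step 2: BCABBCBB ⇒ BC·CBB·ABB·BC·BC·CBB·BC·BC
    A ↦ ABB
    B ↦ BC
    C ↦ CBB

A->ABB, B->BC, C->CBB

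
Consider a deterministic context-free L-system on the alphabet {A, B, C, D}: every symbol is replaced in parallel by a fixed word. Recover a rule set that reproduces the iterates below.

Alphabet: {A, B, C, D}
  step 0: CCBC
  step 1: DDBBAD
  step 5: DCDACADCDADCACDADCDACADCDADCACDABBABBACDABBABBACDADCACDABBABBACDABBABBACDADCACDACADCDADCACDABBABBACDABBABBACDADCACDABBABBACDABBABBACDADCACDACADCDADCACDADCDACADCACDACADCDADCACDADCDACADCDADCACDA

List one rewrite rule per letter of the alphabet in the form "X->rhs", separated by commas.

  step 0 ⇒ step 1: CCBC ⇒ D·D·BBA·D
    B ↦ BBA
    C ↦ D
    A ↦ CDA  (constrained at step 1)
    D ↦ CA  (constrained at step 1)

A->CDA, B->BBA, C->D, D->CA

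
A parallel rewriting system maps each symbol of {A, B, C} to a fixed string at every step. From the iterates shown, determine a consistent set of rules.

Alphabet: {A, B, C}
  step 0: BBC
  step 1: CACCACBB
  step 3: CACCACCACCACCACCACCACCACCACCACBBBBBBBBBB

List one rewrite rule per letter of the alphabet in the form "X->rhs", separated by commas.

  step 0 ⇒ step 1: BBC ⇒ CAC·CAC·BB
    B ↦ CAC
    C ↦ BB
    A ↦ B  (constrained at step 1)

A->B, B->CAC, C->BB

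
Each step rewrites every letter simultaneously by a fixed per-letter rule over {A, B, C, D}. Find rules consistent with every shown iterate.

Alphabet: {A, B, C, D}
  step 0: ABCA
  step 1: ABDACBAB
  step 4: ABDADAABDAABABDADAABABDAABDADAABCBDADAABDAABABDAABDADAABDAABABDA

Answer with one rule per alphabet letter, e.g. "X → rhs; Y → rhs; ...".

  step 0 ⇒ step 1: ABCA ⇒ AB·DA·CB·AB
    A ↦ AB
    B ↦ DA
    C ↦ CB
    D ↦ DA  (constrained at step 1)

A->AB, B->DA, C->CB, D->DA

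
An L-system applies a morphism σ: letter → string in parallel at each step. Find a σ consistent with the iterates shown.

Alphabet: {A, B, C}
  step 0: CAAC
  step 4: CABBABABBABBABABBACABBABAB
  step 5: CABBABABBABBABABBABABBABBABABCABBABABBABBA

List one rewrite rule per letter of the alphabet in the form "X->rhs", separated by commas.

A->B, B->BA, C->CA

  step 4 ⇒ step 5: CABBABABBABBABABBACABBABAB ⇒ CA·B·BA·BA·B·BA·B·BA·BA·B·BA·BA·B·BA·B·BA·BA·B·CA·B·BA·BA·B·BA·B·BA
    A ↦ B
    B ↦ BA
    C ↦ CA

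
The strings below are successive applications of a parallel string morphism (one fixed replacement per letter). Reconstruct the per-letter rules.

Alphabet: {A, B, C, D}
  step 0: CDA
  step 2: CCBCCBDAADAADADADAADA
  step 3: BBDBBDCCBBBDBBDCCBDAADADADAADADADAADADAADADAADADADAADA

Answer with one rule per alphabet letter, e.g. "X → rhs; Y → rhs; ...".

A->DA, B->CCB, C->BBD, D->DAA

  step 2 ⇒ step 3: CCBCCBDAADAADADADAADA ⇒ BBD·BBD·CCB·BBD·BBD·CCB·DAA·DA·DA·DAA·DA·DA·DAA·DA·DAA·DA·DAA·DA·DA·DAA·DA
    A ↦ DA
    B ↦ CCB
    C ↦ BBD
    D ↦ DAA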